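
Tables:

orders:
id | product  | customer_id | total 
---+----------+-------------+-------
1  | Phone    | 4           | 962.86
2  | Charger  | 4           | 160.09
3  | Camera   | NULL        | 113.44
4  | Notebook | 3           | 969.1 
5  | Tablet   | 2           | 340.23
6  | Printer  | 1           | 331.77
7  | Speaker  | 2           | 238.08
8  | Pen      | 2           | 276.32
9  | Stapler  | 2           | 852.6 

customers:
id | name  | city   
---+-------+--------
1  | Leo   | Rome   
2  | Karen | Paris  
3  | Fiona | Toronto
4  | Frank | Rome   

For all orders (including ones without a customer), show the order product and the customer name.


LEFT JOIN keeps every row from orders (the left table); where customer_id has no match in customers, the customer columns become NULL. Walk through each order:
  - order 1 (Phone): customer_id=4 -> matches Frank
  - order 2 (Charger): customer_id=4 -> matches Frank
  - order 3 (Camera): customer_id=NULL, no match -> kept with NULL
  - order 4 (Notebook): customer_id=3 -> matches Fiona
  - order 5 (Tablet): customer_id=2 -> matches Karen
  - order 6 (Printer): customer_id=1 -> matches Leo
  - order 7 (Speaker): customer_id=2 -> matches Karen
  - order 8 (Pen): customer_id=2 -> matches Karen
  - order 9 (Stapler): customer_id=2 -> matches Karen
All 9 rows appear; 1 has NULL customer.

SQL:
SELECT a.product, b.name AS customer
FROM orders a
LEFT JOIN customers b ON a.customer_id = b.id

Result:
product  | customer
---------+---------
Phone    | Frank   
Charger  | Frank   
Camera   | NULL    
Notebook | Fiona   
Tablet   | Karen   
Printer  | Leo     
Speaker  | Karen   
Pen      | Karen   
Stapler  | Karen   


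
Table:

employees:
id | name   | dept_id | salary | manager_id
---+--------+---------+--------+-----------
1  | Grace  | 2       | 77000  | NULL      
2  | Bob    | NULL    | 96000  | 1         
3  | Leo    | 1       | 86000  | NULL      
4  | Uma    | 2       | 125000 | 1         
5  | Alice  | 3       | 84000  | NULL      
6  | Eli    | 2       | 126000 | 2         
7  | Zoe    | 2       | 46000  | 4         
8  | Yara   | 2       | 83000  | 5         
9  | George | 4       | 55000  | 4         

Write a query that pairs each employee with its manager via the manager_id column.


This is a self-join: employees is joined to a second copy of itself, matching each row's manager_id to another row's id. Use LEFT JOIN so rows with manager_id=NULL are kept.
  - employee 1 (Grace): manager_id=NULL -> NULL
  - employee 2 (Bob): manager_id=1 -> Grace
  - employee 3 (Leo): manager_id=NULL -> NULL
  - employee 4 (Uma): manager_id=1 -> Grace
  - employee 5 (Alice): manager_id=NULL -> NULL
  - employee 6 (Eli): manager_id=2 -> Bob
  - employee 7 (Zoe): manager_id=4 -> Uma
  - employee 8 (Yara): manager_id=5 -> Alice
  - employee 9 (George): manager_id=4 -> Uma

SQL:
SELECT a.name AS item, b.name AS manager
FROM employees a
LEFT JOIN employees b ON a.manager_id = b.id

Result:
item   | manager
-------+--------
Grace  | NULL   
Bob    | Grace  
Leo    | NULL   
Uma    | Grace  
Alice  | NULL   
Eli    | Bob    
Zoe    | Uma    
Yara   | Alice  
George | Uma    


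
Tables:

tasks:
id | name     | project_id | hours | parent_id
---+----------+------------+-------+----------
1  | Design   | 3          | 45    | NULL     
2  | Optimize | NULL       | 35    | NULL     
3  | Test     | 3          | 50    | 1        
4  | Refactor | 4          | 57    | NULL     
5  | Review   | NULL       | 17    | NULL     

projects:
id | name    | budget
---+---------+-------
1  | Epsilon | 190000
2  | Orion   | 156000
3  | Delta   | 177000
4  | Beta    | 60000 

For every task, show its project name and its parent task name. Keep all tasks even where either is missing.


Two LEFT JOINs from the same base table tasks: one to projects via project_id, one to tasks itself via parent_id. Both are LEFT so every task is preserved.
Match against projects:
  - task 1 (Design): project_id=3 -> matches Delta
  - task 2 (Optimize): project_id=NULL, no match -> kept with NULL
  - task 3 (Test): project_id=3 -> matches Delta
  - task 4 (Refactor): project_id=4 -> matches Beta
  - task 5 (Review): project_id=NULL, no match -> kept with NULL
Match against tasks (self):
  - task 1 (Design): parent_id=NULL -> NULL
  - task 2 (Optimize): parent_id=NULL -> NULL
  - task 3 (Test): parent_id=1 -> Design
  - task 4 (Refactor): parent_id=NULL -> NULL
  - task 5 (Review): parent_id=NULL -> NULL

SQL:
SELECT a.name, b.name AS project, c.name AS parent
FROM tasks a
LEFT JOIN projects b ON a.project_id = b.id
LEFT JOIN tasks c ON a.parent_id = c.id

Result:
name     | project | parent
---------+---------+-------
Design   | Delta   | NULL  
Optimize | NULL    | NULL  
Test     | Delta   | Design
Refactor | Beta    | NULL  
Review   | NULL    | NULL  


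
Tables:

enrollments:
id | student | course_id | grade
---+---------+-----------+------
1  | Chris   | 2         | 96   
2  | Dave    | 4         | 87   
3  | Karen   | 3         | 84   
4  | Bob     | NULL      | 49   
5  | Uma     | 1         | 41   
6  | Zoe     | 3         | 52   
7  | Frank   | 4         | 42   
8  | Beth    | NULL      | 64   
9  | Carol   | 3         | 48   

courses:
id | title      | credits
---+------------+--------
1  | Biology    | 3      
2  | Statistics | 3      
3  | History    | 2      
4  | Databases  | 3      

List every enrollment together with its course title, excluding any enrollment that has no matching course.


INNER JOIN keeps only enrollments rows whose course_id matches an id in courses. Walk through each enrollment:
  - enrollment 1 (Chris): course_id=2 -> matches Statistics
  - enrollment 2 (Dave): course_id=4 -> matches Databases
  - enrollment 3 (Karen): course_id=3 -> matches History
  - enrollment 4 (Bob): course_id=NULL, no match -> dropped
  - enrollment 5 (Uma): course_id=1 -> matches Biology
  - enrollment 6 (Zoe): course_id=3 -> matches History
  - enrollment 7 (Frank): course_id=4 -> matches Databases
  - enrollment 8 (Beth): course_id=NULL, no match -> dropped
  - enrollment 9 (Carol): course_id=3 -> matches History
So 2 of 9 rows are dropped.

SQL:
SELECT a.student, b.title AS course
FROM enrollments a
INNER JOIN courses b ON a.course_id = b.id

Result:
student | course    
--------+-----------
Chris   | Statistics
Dave    | Databases 
Karen   | History   
Uma     | Biology   
Zoe     | History   
Frank   | Databases 
Carol   | History   


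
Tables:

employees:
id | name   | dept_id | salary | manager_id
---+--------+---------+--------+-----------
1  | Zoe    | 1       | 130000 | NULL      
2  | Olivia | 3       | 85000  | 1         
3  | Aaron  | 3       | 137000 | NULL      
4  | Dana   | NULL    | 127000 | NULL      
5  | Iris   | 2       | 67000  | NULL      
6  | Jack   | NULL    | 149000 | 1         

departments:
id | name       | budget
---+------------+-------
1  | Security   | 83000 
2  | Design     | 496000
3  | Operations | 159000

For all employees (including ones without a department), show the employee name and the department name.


LEFT JOIN keeps every row from employees (the left table); where dept_id has no match in departments, the department columns become NULL. Walk through each employee:
  - employee 1 (Zoe): dept_id=1 -> matches Security
  - employee 2 (Olivia): dept_id=3 -> matches Operations
  - employee 3 (Aaron): dept_id=3 -> matches Operations
  - employee 4 (Dana): dept_id=NULL, no match -> kept with NULL
  - employee 5 (Iris): dept_id=2 -> matches Design
  - employee 6 (Jack): dept_id=NULL, no match -> kept with NULL
All 6 rows appear; 2 have NULL department.

SQL:
SELECT a.name, b.name AS department
FROM employees a
LEFT JOIN departments b ON a.dept_id = b.id

Result:
name   | department
-------+-----------
Zoe    | Security  
Olivia | Operations
Aaron  | Operations
Dana   | NULL      
Iris   | Design    
Jack   | NULL      


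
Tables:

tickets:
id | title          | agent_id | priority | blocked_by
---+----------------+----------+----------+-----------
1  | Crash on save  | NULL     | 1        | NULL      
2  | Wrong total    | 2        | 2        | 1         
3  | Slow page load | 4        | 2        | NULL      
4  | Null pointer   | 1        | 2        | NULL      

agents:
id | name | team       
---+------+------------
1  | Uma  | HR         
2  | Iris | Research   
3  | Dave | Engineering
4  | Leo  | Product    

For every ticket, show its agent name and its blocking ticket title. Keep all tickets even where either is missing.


Two LEFT JOINs from the same base table tickets: one to agents via agent_id, one to tickets itself via blocked_by. Both are LEFT so every ticket is preserved.
Match against agents:
  - ticket 1 (Crash on save): agent_id=NULL, no match -> kept with NULL
  - ticket 2 (Wrong total): agent_id=2 -> matches Iris
  - ticket 3 (Slow page load): agent_id=4 -> matches Leo
  - ticket 4 (Null pointer): agent_id=1 -> matches Uma
Match against tickets (self):
  - ticket 1 (Crash on save): blocked_by=NULL -> NULL
  - ticket 2 (Wrong total): blocked_by=1 -> Crash on save
  - ticket 3 (Slow page load): blocked_by=NULL -> NULL
  - ticket 4 (Null pointer): blocked_by=NULL -> NULL

SQL:
SELECT a.title, b.name AS agent, c.title AS blocked_by
FROM tickets a
LEFT JOIN agents b ON a.agent_id = b.id
LEFT JOIN tickets c ON a.blocked_by = c.id

Result:
title          | agent | blocked_by   
---------------+-------+--------------
Crash on save  | NULL  | NULL         
Wrong total    | Iris  | Crash on save
Slow page load | Leo   | NULL         
Null pointer   | Uma   | NULL         


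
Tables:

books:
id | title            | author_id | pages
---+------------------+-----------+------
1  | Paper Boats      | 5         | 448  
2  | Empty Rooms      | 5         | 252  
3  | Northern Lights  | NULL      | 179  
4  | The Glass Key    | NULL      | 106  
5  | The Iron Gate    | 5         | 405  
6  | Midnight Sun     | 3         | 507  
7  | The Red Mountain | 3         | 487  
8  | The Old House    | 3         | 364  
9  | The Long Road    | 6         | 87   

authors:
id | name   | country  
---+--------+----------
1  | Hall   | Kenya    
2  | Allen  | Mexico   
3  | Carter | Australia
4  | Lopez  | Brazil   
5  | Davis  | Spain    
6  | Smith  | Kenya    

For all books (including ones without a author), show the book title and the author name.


LEFT JOIN keeps every row from books (the left table); where author_id has no match in authors, the author columns become NULL. Walk through each book:
  - book 1 (Paper Boats): author_id=5 -> matches Davis
  - book 2 (Empty Rooms): author_id=5 -> matches Davis
  - book 3 (Northern Lights): author_id=NULL, no match -> kept with NULL
  - book 4 (The Glass Key): author_id=NULL, no match -> kept with NULL
  - book 5 (The Iron Gate): author_id=5 -> matches Davis
  - book 6 (Midnight Sun): author_id=3 -> matches Carter
  - book 7 (The Red Mountain): author_id=3 -> matches Carter
  - book 8 (The Old House): author_id=3 -> matches Carter
  - book 9 (The Long Road): author_id=6 -> matches Smith
All 9 rows appear; 2 have NULL author.

SQL:
SELECT a.title, b.name AS author
FROM books a
LEFT JOIN authors b ON a.author_id = b.id

Result:
title            | author
-----------------+-------
Paper Boats      | Davis 
Empty Rooms      | Davis 
Northern Lights  | NULL  
The Glass Key    | NULL  
The Iron Gate    | Davis 
Midnight Sun     | Carter
The Red Mountain | Carter
The Old House    | Carter
The Long Road    | Smith 


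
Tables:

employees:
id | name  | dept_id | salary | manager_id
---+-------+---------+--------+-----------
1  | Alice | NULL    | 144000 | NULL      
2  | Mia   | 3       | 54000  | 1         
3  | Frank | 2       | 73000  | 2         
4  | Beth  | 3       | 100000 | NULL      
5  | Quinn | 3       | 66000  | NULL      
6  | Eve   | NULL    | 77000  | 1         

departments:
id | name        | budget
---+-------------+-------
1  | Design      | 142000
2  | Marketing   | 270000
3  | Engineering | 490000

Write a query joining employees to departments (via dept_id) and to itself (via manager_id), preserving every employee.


Two LEFT JOINs from the same base table employees: one to departments via dept_id, one to employees itself via manager_id. Both are LEFT so every employee is preserved.
Match against departments:
  - employee 1 (Alice): dept_id=NULL, no match -> kept with NULL
  - employee 2 (Mia): dept_id=3 -> matches Engineering
  - employee 3 (Frank): dept_id=2 -> matches Marketing
  - employee 4 (Beth): dept_id=3 -> matches Engineering
  - employee 5 (Quinn): dept_id=3 -> matches Engineering
  - employee 6 (Eve): dept_id=NULL, no match -> kept with NULL
Match against employees (self):
  - employee 1 (Alice): manager_id=NULL -> NULL
  - employee 2 (Mia): manager_id=1 -> Alice
  - employee 3 (Frank): manager_id=2 -> Mia
  - employee 4 (Beth): manager_id=NULL -> NULL
  - employee 5 (Quinn): manager_id=NULL -> NULL
  - employee 6 (Eve): manager_id=1 -> Alice

SQL:
SELECT a.name, b.name AS department, c.name AS manager
FROM employees a
LEFT JOIN departments b ON a.dept_id = b.id
LEFT JOIN employees c ON a.manager_id = c.id

Result:
name  | department  | manager
------+-------------+--------
Alice | NULL        | NULL   
Mia   | Engineering | Alice  
Frank | Marketing   | Mia    
Beth  | Engineering | NULL   
Quinn | Engineering | NULL   
Eve   | NULL        | Alice  


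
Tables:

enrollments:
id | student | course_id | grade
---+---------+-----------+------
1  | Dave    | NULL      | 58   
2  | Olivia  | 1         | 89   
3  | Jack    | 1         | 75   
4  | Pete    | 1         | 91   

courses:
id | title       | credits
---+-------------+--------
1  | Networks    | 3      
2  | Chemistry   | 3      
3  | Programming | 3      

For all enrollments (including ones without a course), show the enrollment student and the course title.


LEFT JOIN keeps every row from enrollments (the left table); where course_id has no match in courses, the course columns become NULL. Walk through each enrollment:
  - enrollment 1 (Dave): course_id=NULL, no match -> kept with NULL
  - enrollment 2 (Olivia): course_id=1 -> matches Networks
  - enrollment 3 (Jack): course_id=1 -> matches Networks
  - enrollment 4 (Pete): course_id=1 -> matches Networks
All 4 rows appear; 1 has NULL course.

SQL:
SELECT a.student, b.title AS course
FROM enrollments a
LEFT JOIN courses b ON a.course_id = b.id

Result:
student | course  
--------+---------
Dave    | NULL    
Olivia  | Networks
Jack    | Networks
Pete    | Networks


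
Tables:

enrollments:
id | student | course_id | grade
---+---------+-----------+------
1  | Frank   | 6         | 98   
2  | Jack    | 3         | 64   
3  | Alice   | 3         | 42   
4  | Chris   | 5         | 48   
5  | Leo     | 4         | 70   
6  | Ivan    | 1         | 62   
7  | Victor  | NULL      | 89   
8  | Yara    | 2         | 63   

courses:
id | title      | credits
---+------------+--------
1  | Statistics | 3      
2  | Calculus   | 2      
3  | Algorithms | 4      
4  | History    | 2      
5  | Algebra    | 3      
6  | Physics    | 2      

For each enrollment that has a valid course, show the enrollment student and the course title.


INNER JOIN keeps only enrollments rows whose course_id matches an id in courses. Walk through each enrollment:
  - enrollment 1 (Frank): course_id=6 -> matches Physics
  - enrollment 2 (Jack): course_id=3 -> matches Algorithms
  - enrollment 3 (Alice): course_id=3 -> matches Algorithms
  - enrollment 4 (Chris): course_id=5 -> matches Algebra
  - enrollment 5 (Leo): course_id=4 -> matches History
  - enrollment 6 (Ivan): course_id=1 -> matches Statistics
  - enrollment 7 (Victor): course_id=NULL, no match -> dropped
  - enrollment 8 (Yara): course_id=2 -> matches Calculus
So 1 of 8 rows is dropped.

SQL:
SELECT a.student, b.title AS course
FROM enrollments a
INNER JOIN courses b ON a.course_id = b.id

Result:
student | course    
--------+-----------
Frank   | Physics   
Jack    | Algorithms
Alice   | Algorithms
Chris   | Algebra   
Leo     | History   
Ivan    | Statistics
Yara    | Calculus  


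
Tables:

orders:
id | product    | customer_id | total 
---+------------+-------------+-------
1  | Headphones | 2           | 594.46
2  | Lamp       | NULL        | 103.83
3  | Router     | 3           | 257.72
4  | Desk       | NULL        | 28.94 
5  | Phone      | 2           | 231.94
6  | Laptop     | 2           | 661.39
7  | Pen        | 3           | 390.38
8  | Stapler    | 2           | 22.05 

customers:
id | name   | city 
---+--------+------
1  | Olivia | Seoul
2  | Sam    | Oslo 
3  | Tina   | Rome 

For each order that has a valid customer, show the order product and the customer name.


INNER JOIN keeps only orders rows whose customer_id matches an id in customers. Walk through each order:
  - order 1 (Headphones): customer_id=2 -> matches Sam
  - order 2 (Lamp): customer_id=NULL, no match -> dropped
  - order 3 (Router): customer_id=3 -> matches Tina
  - order 4 (Desk): customer_id=NULL, no match -> dropped
  - order 5 (Phone): customer_id=2 -> matches Sam
  - order 6 (Laptop): customer_id=2 -> matches Sam
  - order 7 (Pen): customer_id=3 -> matches Tina
  - order 8 (Stapler): customer_id=2 -> matches Sam
So 2 of 8 rows are dropped.

SQL:
SELECT a.product, b.name AS customer
FROM orders a
INNER JOIN customers b ON a.customer_id = b.id

Result:
product    | customer
-----------+---------
Headphones | Sam     
Router     | Tina    
Phone      | Sam     
Laptop     | Sam     
Pen        | Tina    
Stapler    | Sam     


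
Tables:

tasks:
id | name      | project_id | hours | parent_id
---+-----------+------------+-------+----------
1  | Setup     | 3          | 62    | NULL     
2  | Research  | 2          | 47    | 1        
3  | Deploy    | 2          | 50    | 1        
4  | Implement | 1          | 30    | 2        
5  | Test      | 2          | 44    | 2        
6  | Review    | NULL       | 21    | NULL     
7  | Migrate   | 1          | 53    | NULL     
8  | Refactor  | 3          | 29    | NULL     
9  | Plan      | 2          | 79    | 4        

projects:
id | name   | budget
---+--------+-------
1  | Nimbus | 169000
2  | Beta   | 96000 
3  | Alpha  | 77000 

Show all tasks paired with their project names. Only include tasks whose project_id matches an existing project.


INNER JOIN keeps only tasks rows whose project_id matches an id in projects. Walk through each task:
  - task 1 (Setup): project_id=3 -> matches Alpha
  - task 2 (Research): project_id=2 -> matches Beta
  - task 3 (Deploy): project_id=2 -> matches Beta
  - task 4 (Implement): project_id=1 -> matches Nimbus
  - task 5 (Test): project_id=2 -> matches Beta
  - task 6 (Review): project_id=NULL, no match -> dropped
  - task 7 (Migrate): project_id=1 -> matches Nimbus
  - task 8 (Refactor): project_id=3 -> matches Alpha
  - task 9 (Plan): project_id=2 -> matches Beta
So 1 of 9 rows is dropped.

SQL:
SELECT a.name, b.name AS project
FROM tasks a
INNER JOIN projects b ON a.project_id = b.id

Result:
name      | project
----------+--------
Setup     | Alpha  
Research  | Beta   
Deploy    | Beta   
Implement | Nimbus 
Test      | Beta   
Migrate   | Nimbus 
Refactor  | Alpha  
Plan      | Beta   


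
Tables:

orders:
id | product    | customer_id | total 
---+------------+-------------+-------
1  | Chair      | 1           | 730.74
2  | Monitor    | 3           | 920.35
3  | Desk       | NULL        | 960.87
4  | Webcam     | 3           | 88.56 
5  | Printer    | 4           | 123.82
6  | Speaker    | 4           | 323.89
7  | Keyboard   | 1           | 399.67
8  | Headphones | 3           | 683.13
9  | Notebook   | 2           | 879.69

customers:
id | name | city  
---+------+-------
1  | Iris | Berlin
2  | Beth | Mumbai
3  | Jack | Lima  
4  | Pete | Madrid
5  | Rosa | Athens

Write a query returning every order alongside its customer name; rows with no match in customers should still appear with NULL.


LEFT JOIN keeps every row from orders (the left table); where customer_id has no match in customers, the customer columns become NULL. Walk through each order:
  - order 1 (Chair): customer_id=1 -> matches Iris
  - order 2 (Monitor): customer_id=3 -> matches Jack
  - order 3 (Desk): customer_id=NULL, no match -> kept with NULL
  - order 4 (Webcam): customer_id=3 -> matches Jack
  - order 5 (Printer): customer_id=4 -> matches Pete
  - order 6 (Speaker): customer_id=4 -> matches Pete
  - order 7 (Keyboard): customer_id=1 -> matches Iris
  - order 8 (Headphones): customer_id=3 -> matches Jack
  - order 9 (Notebook): customer_id=2 -> matches Beth
All 9 rows appear; 1 has NULL customer.

SQL:
SELECT a.product, b.name AS customer
FROM orders a
LEFT JOIN customers b ON a.customer_id = b.id

Result:
product    | customer
-----------+---------
Chair      | Iris    
Monitor    | Jack    
Desk       | NULL    
Webcam     | Jack    
Printer    | Pete    
Speaker    | Pete    
Keyboard   | Iris    
Headphones | Jack    
Notebook   | Beth    


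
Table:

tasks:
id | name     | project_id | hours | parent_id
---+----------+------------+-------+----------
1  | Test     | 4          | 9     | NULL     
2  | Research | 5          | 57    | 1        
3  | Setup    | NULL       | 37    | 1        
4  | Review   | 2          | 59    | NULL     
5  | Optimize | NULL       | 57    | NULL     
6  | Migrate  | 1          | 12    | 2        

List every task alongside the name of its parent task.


This is a self-join: tasks is joined to a second copy of itself, matching each row's parent_id to another row's id. Use LEFT JOIN so rows with parent_id=NULL are kept.
  - task 1 (Test): parent_id=NULL -> NULL
  - task 2 (Research): parent_id=1 -> Test
  - task 3 (Setup): parent_id=1 -> Test
  - task 4 (Review): parent_id=NULL -> NULL
  - task 5 (Optimize): parent_id=NULL -> NULL
  - task 6 (Migrate): parent_id=2 -> Research

SQL:
SELECT a.name AS item, b.name AS parent
FROM tasks a
LEFT JOIN tasks b ON a.parent_id = b.id

Result:
item     | parent  
---------+---------
Test     | NULL    
Research | Test    
Setup    | Test    
Review   | NULL    
Optimize | NULL    
Migrate  | Research


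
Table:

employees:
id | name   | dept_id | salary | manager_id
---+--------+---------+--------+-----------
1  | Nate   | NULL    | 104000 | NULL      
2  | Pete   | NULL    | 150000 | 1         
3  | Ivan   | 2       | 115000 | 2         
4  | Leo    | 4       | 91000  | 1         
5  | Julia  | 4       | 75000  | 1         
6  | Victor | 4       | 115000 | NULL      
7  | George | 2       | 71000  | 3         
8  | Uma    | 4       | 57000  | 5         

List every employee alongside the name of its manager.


This is a self-join: employees is joined to a second copy of itself, matching each row's manager_id to another row's id. Use LEFT JOIN so rows with manager_id=NULL are kept.
  - employee 1 (Nate): manager_id=NULL -> NULL
  - employee 2 (Pete): manager_id=1 -> Nate
  - employee 3 (Ivan): manager_id=2 -> Pete
  - employee 4 (Leo): manager_id=1 -> Nate
  - employee 5 (Julia): manager_id=1 -> Nate
  - employee 6 (Victor): manager_id=NULL -> NULL
  - employee 7 (George): manager_id=3 -> Ivan
  - employee 8 (Uma): manager_id=5 -> Julia

SQL:
SELECT a.name AS item, b.name AS manager
FROM employees a
LEFT JOIN employees b ON a.manager_id = b.id

Result:
item   | manager
-------+--------
Nate   | NULL   
Pete   | Nate   
Ivan   | Pete   
Leo    | Nate   
Julia  | Nate   
Victor | NULL   
George | Ivan   
Uma    | Julia  


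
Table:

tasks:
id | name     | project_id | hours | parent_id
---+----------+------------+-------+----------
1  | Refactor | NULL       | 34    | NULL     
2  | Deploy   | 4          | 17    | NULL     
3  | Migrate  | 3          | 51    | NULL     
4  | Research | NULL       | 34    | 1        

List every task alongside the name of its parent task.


This is a self-join: tasks is joined to a second copy of itself, matching each row's parent_id to another row's id. Use LEFT JOIN so rows with parent_id=NULL are kept.
  - task 1 (Refactor): parent_id=NULL -> NULL
  - task 2 (Deploy): parent_id=NULL -> NULL
  - task 3 (Migrate): parent_id=NULL -> NULL
  - task 4 (Research): parent_id=1 -> Refactor

SQL:
SELECT a.name AS item, b.name AS parent
FROM tasks a
LEFT JOIN tasks b ON a.parent_id = b.id

Result:
item     | parent  
---------+---------
Refactor | NULL    
Deploy   | NULL    
Migrate  | NULL    
Research | Refactor


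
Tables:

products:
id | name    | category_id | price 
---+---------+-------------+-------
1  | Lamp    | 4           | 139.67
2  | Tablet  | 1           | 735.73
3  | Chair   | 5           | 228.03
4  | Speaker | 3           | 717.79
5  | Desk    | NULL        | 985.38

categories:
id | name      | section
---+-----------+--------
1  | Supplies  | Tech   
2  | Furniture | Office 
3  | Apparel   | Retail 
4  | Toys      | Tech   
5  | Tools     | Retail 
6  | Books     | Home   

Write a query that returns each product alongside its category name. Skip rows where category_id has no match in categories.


INNER JOIN keeps only products rows whose category_id matches an id in categories. Walk through each product:
  - product 1 (Lamp): category_id=4 -> matches Toys
  - product 2 (Tablet): category_id=1 -> matches Supplies
  - product 3 (Chair): category_id=5 -> matches Tools
  - product 4 (Speaker): category_id=3 -> matches Apparel
  - product 5 (Desk): category_id=NULL, no match -> dropped
So 1 of 5 rows is dropped.

SQL:
SELECT a.name, b.name AS category
FROM products a
INNER JOIN categories b ON a.category_id = b.id

Result:
name    | category
--------+---------
Lamp    | Toys    
Tablet  | Supplies
Chair   | Tools   
Speaker | Apparel 


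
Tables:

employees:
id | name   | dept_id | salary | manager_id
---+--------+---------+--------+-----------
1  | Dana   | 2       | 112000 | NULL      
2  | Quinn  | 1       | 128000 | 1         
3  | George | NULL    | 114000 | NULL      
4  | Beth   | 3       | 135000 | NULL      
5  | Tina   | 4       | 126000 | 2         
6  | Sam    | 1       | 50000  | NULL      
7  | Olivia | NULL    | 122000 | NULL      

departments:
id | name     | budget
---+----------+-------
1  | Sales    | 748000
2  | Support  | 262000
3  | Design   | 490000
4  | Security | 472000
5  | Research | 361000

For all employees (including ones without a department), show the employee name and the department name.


LEFT JOIN keeps every row from employees (the left table); where dept_id has no match in departments, the department columns become NULL. Walk through each employee:
  - employee 1 (Dana): dept_id=2 -> matches Support
  - employee 2 (Quinn): dept_id=1 -> matches Sales
  - employee 3 (George): dept_id=NULL, no match -> kept with NULL
  - employee 4 (Beth): dept_id=3 -> matches Design
  - employee 5 (Tina): dept_id=4 -> matches Security
  - employee 6 (Sam): dept_id=1 -> matches Sales
  - employee 7 (Olivia): dept_id=NULL, no match -> kept with NULL
All 7 rows appear; 2 have NULL department.

SQL:
SELECT a.name, b.name AS department
FROM employees a
LEFT JOIN departments b ON a.dept_id = b.id

Result:
name   | department
-------+-----------
Dana   | Support   
Quinn  | Sales     
George | NULL      
Beth   | Design    
Tina   | Security  
Sam    | Sales     
Olivia | NULL      


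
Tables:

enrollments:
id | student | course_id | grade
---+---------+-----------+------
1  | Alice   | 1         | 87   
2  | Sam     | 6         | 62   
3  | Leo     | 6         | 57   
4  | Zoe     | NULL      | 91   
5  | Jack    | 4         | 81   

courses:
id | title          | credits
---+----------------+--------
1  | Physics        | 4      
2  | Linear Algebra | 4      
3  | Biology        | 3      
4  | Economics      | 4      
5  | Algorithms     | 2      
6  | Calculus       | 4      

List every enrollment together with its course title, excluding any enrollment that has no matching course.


INNER JOIN keeps only enrollments rows whose course_id matches an id in courses. Walk through each enrollment:
  - enrollment 1 (Alice): course_id=1 -> matches Physics
  - enrollment 2 (Sam): course_id=6 -> matches Calculus
  - enrollment 3 (Leo): course_id=6 -> matches Calculus
  - enrollment 4 (Zoe): course_id=NULL, no match -> dropped
  - enrollment 5 (Jack): course_id=4 -> matches Economics
So 1 of 5 rows is dropped.

SQL:
SELECT a.student, b.title AS course
FROM enrollments a
INNER JOIN courses b ON a.course_id = b.id

Result:
student | course   
--------+----------
Alice   | Physics  
Sam     | Calculus 
Leo     | Calculus 
Jack    | Economics


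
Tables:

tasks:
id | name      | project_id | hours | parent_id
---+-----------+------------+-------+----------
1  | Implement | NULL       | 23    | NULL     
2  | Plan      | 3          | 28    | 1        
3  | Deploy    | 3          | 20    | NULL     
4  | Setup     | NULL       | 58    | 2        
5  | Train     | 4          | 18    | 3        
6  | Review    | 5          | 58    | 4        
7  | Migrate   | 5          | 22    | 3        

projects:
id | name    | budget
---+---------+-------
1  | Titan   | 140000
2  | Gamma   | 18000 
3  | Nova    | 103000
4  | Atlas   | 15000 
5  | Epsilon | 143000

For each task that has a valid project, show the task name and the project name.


INNER JOIN keeps only tasks rows whose project_id matches an id in projects. Walk through each task:
  - task 1 (Implement): project_id=NULL, no match -> dropped
  - task 2 (Plan): project_id=3 -> matches Nova
  - task 3 (Deploy): project_id=3 -> matches Nova
  - task 4 (Setup): project_id=NULL, no match -> dropped
  - task 5 (Train): project_id=4 -> matches Atlas
  - task 6 (Review): project_id=5 -> matches Epsilon
  - task 7 (Migrate): project_id=5 -> matches Epsilon
So 2 of 7 rows are dropped.

SQL:
SELECT a.name, b.name AS project
FROM tasks a
INNER JOIN projects b ON a.project_id = b.id

Result:
name    | project
--------+--------
Plan    | Nova   
Deploy  | Nova   
Train   | Atlas  
Review  | Epsilon
Migrate | Epsilon


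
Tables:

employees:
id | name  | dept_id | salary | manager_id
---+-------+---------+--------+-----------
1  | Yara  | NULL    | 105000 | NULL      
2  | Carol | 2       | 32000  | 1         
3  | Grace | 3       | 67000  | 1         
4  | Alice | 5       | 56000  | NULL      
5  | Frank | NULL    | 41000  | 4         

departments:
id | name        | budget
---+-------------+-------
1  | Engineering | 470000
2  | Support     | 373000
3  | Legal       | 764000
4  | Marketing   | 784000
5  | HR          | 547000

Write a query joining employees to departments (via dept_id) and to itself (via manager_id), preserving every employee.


Two LEFT JOINs from the same base table employees: one to departments via dept_id, one to employees itself via manager_id. Both are LEFT so every employee is preserved.
Match against departments:
  - employee 1 (Yara): dept_id=NULL, no match -> kept with NULL
  - employee 2 (Carol): dept_id=2 -> matches Support
  - employee 3 (Grace): dept_id=3 -> matches Legal
  - employee 4 (Alice): dept_id=5 -> matches HR
  - employee 5 (Frank): dept_id=NULL, no match -> kept with NULL
Match against employees (self):
  - employee 1 (Yara): manager_id=NULL -> NULL
  - employee 2 (Carol): manager_id=1 -> Yara
  - employee 3 (Grace): manager_id=1 -> Yara
  - employee 4 (Alice): manager_id=NULL -> NULL
  - employee 5 (Frank): manager_id=4 -> Alice

SQL:
SELECT a.name, b.name AS department, c.name AS manager
FROM employees a
LEFT JOIN departments b ON a.dept_id = b.id
LEFT JOIN employees c ON a.manager_id = c.id

Result:
name  | department | manager
------+------------+--------
Yara  | NULL       | NULL   
Carol | Support    | Yara   
Grace | Legal      | Yara   
Alice | HR         | NULL   
Frank | NULL       | Alice  


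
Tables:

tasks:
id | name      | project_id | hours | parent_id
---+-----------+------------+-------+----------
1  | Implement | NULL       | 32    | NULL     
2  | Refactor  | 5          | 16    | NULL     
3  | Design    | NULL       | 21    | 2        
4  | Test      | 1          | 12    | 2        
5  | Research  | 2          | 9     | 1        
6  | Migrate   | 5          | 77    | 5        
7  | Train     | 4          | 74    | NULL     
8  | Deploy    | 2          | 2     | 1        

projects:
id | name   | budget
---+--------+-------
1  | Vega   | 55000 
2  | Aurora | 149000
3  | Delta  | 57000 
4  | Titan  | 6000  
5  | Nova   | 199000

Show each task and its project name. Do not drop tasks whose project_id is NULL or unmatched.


LEFT JOIN keeps every row from tasks (the left table); where project_id has no match in projects, the project columns become NULL. Walk through each task:
  - task 1 (Implement): project_id=NULL, no match -> kept with NULL
  - task 2 (Refactor): project_id=5 -> matches Nova
  - task 3 (Design): project_id=NULL, no match -> kept with NULL
  - task 4 (Test): project_id=1 -> matches Vega
  - task 5 (Research): project_id=2 -> matches Aurora
  - task 6 (Migrate): project_id=5 -> matches Nova
  - task 7 (Train): project_id=4 -> matches Titan
  - task 8 (Deploy): project_id=2 -> matches Aurora
All 8 rows appear; 2 have NULL project.

SQL:
SELECT a.name, b.name AS project
FROM tasks a
LEFT JOIN projects b ON a.project_id = b.id

Result:
name      | project
----------+--------
Implement | NULL   
Refactor  | Nova   
Design    | NULL   
Test      | Vega   
Research  | Aurora 
Migrate   | Nova   
Train     | Titan  
Deploy    | Aurora 


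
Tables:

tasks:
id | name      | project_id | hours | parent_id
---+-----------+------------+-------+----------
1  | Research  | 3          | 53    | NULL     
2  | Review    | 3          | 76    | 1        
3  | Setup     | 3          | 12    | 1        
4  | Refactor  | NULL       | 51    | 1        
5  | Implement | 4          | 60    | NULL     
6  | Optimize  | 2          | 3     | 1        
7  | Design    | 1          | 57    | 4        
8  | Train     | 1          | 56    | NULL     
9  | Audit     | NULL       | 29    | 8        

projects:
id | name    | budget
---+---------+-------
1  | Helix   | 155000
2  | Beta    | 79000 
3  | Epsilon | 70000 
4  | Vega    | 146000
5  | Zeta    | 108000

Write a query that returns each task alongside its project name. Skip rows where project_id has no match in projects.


INNER JOIN keeps only tasks rows whose project_id matches an id in projects. Walk through each task:
  - task 1 (Research): project_id=3 -> matches Epsilon
  - task 2 (Review): project_id=3 -> matches Epsilon
  - task 3 (Setup): project_id=3 -> matches Epsilon
  - task 4 (Refactor): project_id=NULL, no match -> dropped
  - task 5 (Implement): project_id=4 -> matches Vega
  - task 6 (Optimize): project_id=2 -> matches Beta
  - task 7 (Design): project_id=1 -> matches Helix
  - task 8 (Train): project_id=1 -> matches Helix
  - task 9 (Audit): project_id=NULL, no match -> dropped
So 2 of 9 rows are dropped.

SQL:
SELECT a.name, b.name AS project
FROM tasks a
INNER JOIN projects b ON a.project_id = b.id

Result:
name      | project
----------+--------
Research  | Epsilon
Review    | Epsilon
Setup     | Epsilon
Implement | Vega   
Optimize  | Beta   
Design    | Helix  
Train     | Helix  


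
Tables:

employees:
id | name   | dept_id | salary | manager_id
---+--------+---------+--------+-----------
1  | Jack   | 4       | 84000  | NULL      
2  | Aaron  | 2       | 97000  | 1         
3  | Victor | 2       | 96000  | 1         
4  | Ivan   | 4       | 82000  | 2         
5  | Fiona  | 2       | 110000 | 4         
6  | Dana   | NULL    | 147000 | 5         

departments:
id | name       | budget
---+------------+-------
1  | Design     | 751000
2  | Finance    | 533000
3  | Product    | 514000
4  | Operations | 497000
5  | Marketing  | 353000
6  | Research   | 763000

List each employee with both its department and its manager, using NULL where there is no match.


Two LEFT JOINs from the same base table employees: one to departments via dept_id, one to employees itself via manager_id. Both are LEFT so every employee is preserved.
Match against departments:
  - employee 1 (Jack): dept_id=4 -> matches Operations
  - employee 2 (Aaron): dept_id=2 -> matches Finance
  - employee 3 (Victor): dept_id=2 -> matches Finance
  - employee 4 (Ivan): dept_id=4 -> matches Operations
  - employee 5 (Fiona): dept_id=2 -> matches Finance
  - employee 6 (Dana): dept_id=NULL, no match -> kept with NULL
Match against employees (self):
  - employee 1 (Jack): manager_id=NULL -> NULL
  - employee 2 (Aaron): manager_id=1 -> Jack
  - employee 3 (Victor): manager_id=1 -> Jack
  - employee 4 (Ivan): manager_id=2 -> Aaron
  - employee 5 (Fiona): manager_id=4 -> Ivan
  - employee 6 (Dana): manager_id=5 -> Fiona

SQL:
SELECT a.name, b.name AS department, c.name AS manager
FROM employees a
LEFT JOIN departments b ON a.dept_id = b.id
LEFT JOIN employees c ON a.manager_id = c.id

Result:
name   | department | manager
-------+------------+--------
Jack   | Operations | NULL   
Aaron  | Finance    | Jack   
Victor | Finance    | Jack   
Ivan   | Operations | Aaron  
Fiona  | Finance    | Ivan   
Dana   | NULL       | Fiona  


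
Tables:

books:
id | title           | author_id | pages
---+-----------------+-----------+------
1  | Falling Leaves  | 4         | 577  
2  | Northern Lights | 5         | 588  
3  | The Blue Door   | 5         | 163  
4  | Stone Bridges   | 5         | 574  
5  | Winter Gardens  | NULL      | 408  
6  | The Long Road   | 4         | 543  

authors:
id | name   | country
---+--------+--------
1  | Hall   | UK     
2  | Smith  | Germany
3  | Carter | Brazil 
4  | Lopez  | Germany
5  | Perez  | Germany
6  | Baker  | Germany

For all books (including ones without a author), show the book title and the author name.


LEFT JOIN keeps every row from books (the left table); where author_id has no match in authors, the author columns become NULL. Walk through each book:
  - book 1 (Falling Leaves): author_id=4 -> matches Lopez
  - book 2 (Northern Lights): author_id=5 -> matches Perez
  - book 3 (The Blue Door): author_id=5 -> matches Perez
  - book 4 (Stone Bridges): author_id=5 -> matches Perez
  - book 5 (Winter Gardens): author_id=NULL, no match -> kept with NULL
  - book 6 (The Long Road): author_id=4 -> matches Lopez
All 6 rows appear; 1 has NULL author.

SQL:
SELECT a.title, b.name AS author
FROM books a
LEFT JOIN authors b ON a.author_id = b.id

Result:
title           | author
----------------+-------
Falling Leaves  | Lopez 
Northern Lights | Perez 
The Blue Door   | Perez 
Stone Bridges   | Perez 
Winter Gardens  | NULL  
The Long Road   | Lopez 


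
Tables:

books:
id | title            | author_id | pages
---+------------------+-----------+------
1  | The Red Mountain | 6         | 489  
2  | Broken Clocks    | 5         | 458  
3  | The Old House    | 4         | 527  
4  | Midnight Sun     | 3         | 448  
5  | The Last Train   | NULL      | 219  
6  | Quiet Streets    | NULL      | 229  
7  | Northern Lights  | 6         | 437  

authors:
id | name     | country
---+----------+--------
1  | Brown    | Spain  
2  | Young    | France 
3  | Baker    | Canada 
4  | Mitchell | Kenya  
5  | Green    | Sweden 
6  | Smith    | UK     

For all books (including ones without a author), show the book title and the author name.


LEFT JOIN keeps every row from books (the left table); where author_id has no match in authors, the author columns become NULL. Walk through each book:
  - book 1 (The Red Mountain): author_id=6 -> matches Smith
  - book 2 (Broken Clocks): author_id=5 -> matches Green
  - book 3 (The Old House): author_id=4 -> matches Mitchell
  - book 4 (Midnight Sun): author_id=3 -> matches Baker
  - book 5 (The Last Train): author_id=NULL, no match -> kept with NULL
  - book 6 (Quiet Streets): author_id=NULL, no match -> kept with NULL
  - book 7 (Northern Lights): author_id=6 -> matches Smith
All 7 rows appear; 2 have NULL author.

SQL:
SELECT a.title, b.name AS author
FROM books a
LEFT JOIN authors b ON a.author_id = b.id

Result:
title            | author  
-----------------+---------
The Red Mountain | Smith   
Broken Clocks    | Green   
The Old House    | Mitchell
Midnight Sun     | Baker   
The Last Train   | NULL    
Quiet Streets    | NULL    
Northern Lights  | Smith   


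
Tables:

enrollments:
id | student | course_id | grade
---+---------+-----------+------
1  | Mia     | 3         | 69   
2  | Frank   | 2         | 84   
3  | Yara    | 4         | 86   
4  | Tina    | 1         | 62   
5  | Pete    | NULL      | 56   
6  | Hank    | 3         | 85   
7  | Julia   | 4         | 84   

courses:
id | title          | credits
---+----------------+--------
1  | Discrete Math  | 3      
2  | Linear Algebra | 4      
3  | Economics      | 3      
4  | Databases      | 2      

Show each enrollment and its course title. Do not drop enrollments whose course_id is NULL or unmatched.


LEFT JOIN keeps every row from enrollments (the left table); where course_id has no match in courses, the course columns become NULL. Walk through each enrollment:
  - enrollment 1 (Mia): course_id=3 -> matches Economics
  - enrollment 2 (Frank): course_id=2 -> matches Linear Algebra
  - enrollment 3 (Yara): course_id=4 -> matches Databases
  - enrollment 4 (Tina): course_id=1 -> matches Discrete Math
  - enrollment 5 (Pete): course_id=NULL, no match -> kept with NULL
  - enrollment 6 (Hank): course_id=3 -> matches Economics
  - enrollment 7 (Julia): course_id=4 -> matches Databases
All 7 rows appear; 1 has NULL course.

SQL:
SELECT a.student, b.title AS course
FROM enrollments a
LEFT JOIN courses b ON a.course_id = b.id

Result:
student | course        
--------+---------------
Mia     | Economics     
Frank   | Linear Algebra
Yara    | Databases     
Tina    | Discrete Math 
Pete    | NULL          
Hank    | Economics     
Julia   | Databases     
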